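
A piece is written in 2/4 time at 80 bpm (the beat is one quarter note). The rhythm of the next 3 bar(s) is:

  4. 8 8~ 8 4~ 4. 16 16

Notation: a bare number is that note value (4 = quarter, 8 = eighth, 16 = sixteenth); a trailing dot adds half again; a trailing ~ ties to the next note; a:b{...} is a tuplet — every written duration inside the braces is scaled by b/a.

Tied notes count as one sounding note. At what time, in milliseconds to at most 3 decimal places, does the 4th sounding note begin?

note 4 onset = 3b = 2250.0ms

1. 0.0ms @ 0 + 1125.0ms (3/2)
2. 1125.0ms @ 3/2 + 375.0ms (1/2)
3. 1500.0ms @ 2 + 750.0ms (1)
4. 2250.0ms @ 3 + 1875.0ms (5/2)
5. 4125.0ms @ 11/2 + 187.5ms (1/4)
6. 4312.5ms @ 23/4 + 187.5ms (1/4)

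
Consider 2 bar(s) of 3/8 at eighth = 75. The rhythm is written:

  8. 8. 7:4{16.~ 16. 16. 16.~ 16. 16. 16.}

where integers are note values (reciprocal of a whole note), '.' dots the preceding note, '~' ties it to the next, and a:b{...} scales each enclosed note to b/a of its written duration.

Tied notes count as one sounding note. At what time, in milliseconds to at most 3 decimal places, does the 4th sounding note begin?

1. 0.0ms @ 0 + 1200.0ms (3/2)
2. 1200.0ms @ 3/2 + 1200.0ms (3/2)
3. 2400.0ms @ 3 + 685.714ms (6/7)
4. 3085.714ms @ 27/7 + 342.857ms (3/7)
5. 3428.571ms @ 30/7 + 685.714ms (6/7)
6. 4114.286ms @ 36/7 + 342.857ms (3/7)
7. 4457.143ms @ 39/7 + 342.857ms (3/7)

note 4 onset = 27/7b = 3085.714ms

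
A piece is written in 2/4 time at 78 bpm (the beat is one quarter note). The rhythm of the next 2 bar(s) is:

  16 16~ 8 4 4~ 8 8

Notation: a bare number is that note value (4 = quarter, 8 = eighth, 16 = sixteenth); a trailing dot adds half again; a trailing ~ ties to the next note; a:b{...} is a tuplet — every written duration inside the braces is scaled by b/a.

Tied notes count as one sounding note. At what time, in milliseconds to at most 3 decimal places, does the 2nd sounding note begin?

1. 0.0ms @ 0 + 192.308ms (1/4)
2. 192.308ms @ 1/4 + 576.923ms (3/4)
3. 769.231ms @ 1 + 769.231ms (1)
4. 1538.462ms @ 2 + 1153.846ms (3/2)
5. 2692.308ms @ 7/2 + 384.615ms (1/2)

note 2 onset = 1/4b = 192.308ms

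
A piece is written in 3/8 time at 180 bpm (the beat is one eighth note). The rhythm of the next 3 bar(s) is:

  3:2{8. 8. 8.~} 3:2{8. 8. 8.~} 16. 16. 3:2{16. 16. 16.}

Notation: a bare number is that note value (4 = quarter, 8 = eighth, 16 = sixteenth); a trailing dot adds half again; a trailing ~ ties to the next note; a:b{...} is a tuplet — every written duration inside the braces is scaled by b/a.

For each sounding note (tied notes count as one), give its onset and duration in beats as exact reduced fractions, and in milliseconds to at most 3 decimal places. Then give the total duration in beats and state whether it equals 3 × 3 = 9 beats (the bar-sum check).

1) 0.0ms=0b +333.333ms=1b
2) 333.333ms=1b +333.333ms=1b
3) 666.667ms=2b +666.667ms=2b
4) 1333.333ms=4b +333.333ms=1b
5) 1666.667ms=5b +583.333ms=7/4b
6) 2250.0ms=27/4b +250.0ms=3/4b
7) 2500.0ms=15/2b +166.667ms=1/2b
8) 2666.667ms=8b +166.667ms=1/2b
9) 2833.333ms=17/2b +166.667ms=1/2b
Σ=9b of 9 (180bpm 3/8) — PASS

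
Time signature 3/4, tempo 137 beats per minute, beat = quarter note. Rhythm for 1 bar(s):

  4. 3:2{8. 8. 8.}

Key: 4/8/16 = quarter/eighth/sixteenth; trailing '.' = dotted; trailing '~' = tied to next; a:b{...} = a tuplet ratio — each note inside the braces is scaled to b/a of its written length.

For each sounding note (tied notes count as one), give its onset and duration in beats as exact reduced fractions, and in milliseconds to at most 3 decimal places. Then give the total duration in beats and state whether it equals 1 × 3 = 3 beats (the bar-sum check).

1) 0.0ms=0b +656.934ms=3/2b
2) 656.934ms=3/2b +218.978ms=1/2b
3) 875.912ms=2b +218.978ms=1/2b
4) 1094.891ms=5/2b +218.978ms=1/2b
Σ=3b of 3 (137bpm 3/4) — PASS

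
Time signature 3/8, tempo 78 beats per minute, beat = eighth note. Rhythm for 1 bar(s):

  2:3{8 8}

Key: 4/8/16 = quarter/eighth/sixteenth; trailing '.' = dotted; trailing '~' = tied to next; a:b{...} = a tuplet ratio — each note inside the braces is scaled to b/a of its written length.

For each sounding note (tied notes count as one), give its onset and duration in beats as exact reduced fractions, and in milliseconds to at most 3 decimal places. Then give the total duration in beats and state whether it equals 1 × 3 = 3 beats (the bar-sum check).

1) 0.0ms=0b +1153.846ms=3/2b
2) 1153.846ms=3/2b +1153.846ms=3/2b
Σ=3b of 3 (78bpm 3/8) — PASS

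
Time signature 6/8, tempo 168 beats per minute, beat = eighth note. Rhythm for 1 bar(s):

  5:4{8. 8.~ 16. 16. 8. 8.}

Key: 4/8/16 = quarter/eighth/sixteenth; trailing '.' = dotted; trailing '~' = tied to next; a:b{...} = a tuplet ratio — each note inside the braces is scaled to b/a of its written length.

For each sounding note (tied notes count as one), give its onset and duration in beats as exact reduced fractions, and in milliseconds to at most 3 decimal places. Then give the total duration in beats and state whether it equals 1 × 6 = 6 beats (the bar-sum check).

1) 0.0ms=0b +428.571ms=6/5b
2) 428.571ms=6/5b +642.857ms=9/5b
3) 1071.429ms=3b +214.286ms=3/5b
4) 1285.714ms=18/5b +428.571ms=6/5b
5) 1714.286ms=24/5b +428.571ms=6/5b
Σ=6b of 6 (168bpm 6/8) — PASS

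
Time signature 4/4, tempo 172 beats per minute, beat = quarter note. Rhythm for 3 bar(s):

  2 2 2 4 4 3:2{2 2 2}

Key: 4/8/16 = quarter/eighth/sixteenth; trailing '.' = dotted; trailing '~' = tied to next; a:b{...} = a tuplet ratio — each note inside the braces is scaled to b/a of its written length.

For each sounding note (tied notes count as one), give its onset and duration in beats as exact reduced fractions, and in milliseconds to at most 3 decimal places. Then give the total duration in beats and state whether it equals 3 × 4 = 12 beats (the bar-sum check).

1) 0.0ms=0b +697.674ms=2b
2) 697.674ms=2b +697.674ms=2b
3) 1395.349ms=4b +697.674ms=2b
4) 2093.023ms=6b +348.837ms=1b
5) 2441.86ms=7b +348.837ms=1b
6) 2790.698ms=8b +465.116ms=4/3b
7) 3255.814ms=28/3b +465.116ms=4/3b
8) 3720.93ms=32/3b +465.116ms=4/3b
Σ=12b of 12 (172bpm 4/4) — PASS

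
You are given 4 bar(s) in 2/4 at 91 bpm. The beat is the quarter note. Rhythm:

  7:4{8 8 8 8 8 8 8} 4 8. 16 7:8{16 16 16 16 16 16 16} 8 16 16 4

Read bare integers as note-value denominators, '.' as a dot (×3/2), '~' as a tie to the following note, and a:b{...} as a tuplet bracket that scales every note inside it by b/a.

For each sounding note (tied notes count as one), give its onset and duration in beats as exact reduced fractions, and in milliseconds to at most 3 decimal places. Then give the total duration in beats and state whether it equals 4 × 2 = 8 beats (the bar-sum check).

1) 0.0ms=0b +188.383ms=2/7b
2) 188.383ms=2/7b +188.383ms=2/7b
3) 376.766ms=4/7b +188.383ms=2/7b
4) 565.149ms=6/7b +188.383ms=2/7b
5) 753.532ms=8/7b +188.383ms=2/7b
6) 941.915ms=10/7b +188.383ms=2/7b
7) 1130.298ms=12/7b +188.383ms=2/7b
8) 1318.681ms=2b +659.341ms=1b
9) 1978.022ms=3b +494.505ms=3/4b
10) 2472.527ms=15/4b +164.835ms=1/4b
11) 2637.363ms=4b +188.383ms=2/7b
12) 2825.746ms=30/7b +188.383ms=2/7b
13) 3014.129ms=32/7b +188.383ms=2/7b
14) 3202.512ms=34/7b +188.383ms=2/7b
15) 3390.895ms=36/7b +188.383ms=2/7b
16) 3579.278ms=38/7b +188.383ms=2/7b
17) 3767.661ms=40/7b +188.383ms=2/7b
18) 3956.044ms=6b +329.67ms=1/2b
19) 4285.714ms=13/2b +164.835ms=1/4b
20) 4450.549ms=27/4b +164.835ms=1/4b
21) 4615.385ms=7b +659.341ms=1b
Σ=8b of 8 (91bpm 2/4) — PASS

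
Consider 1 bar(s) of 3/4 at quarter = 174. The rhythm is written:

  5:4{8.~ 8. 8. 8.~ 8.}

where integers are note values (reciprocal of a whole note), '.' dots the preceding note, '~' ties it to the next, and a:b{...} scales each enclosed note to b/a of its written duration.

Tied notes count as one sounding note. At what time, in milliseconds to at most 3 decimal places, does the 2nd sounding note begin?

1. 0.0ms @ 0 + 413.793ms (6/5)
2. 413.793ms @ 6/5 + 206.897ms (3/5)
3. 620.69ms @ 9/5 + 413.793ms (6/5)

note 2 onset = 6/5b = 413.793ms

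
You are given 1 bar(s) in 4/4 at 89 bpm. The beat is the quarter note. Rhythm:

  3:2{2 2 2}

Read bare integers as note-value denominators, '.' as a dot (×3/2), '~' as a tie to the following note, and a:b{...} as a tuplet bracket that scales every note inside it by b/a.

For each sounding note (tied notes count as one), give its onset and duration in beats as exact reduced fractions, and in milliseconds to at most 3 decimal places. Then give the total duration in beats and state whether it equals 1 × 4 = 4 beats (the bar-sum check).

1) 0.0ms=0b +898.876ms=4/3b
2) 898.876ms=4/3b +898.876ms=4/3b
3) 1797.753ms=8/3b +898.876ms=4/3b
Σ=4b of 4 (89bpm 4/4) — PASS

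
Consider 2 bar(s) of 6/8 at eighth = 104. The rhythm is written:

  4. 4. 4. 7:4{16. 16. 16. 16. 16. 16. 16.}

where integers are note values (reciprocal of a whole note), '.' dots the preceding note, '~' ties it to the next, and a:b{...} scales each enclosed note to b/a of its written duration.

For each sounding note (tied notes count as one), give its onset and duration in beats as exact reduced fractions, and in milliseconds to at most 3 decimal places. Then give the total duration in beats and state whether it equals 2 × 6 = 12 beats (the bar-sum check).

1) 0.0ms=0b +1730.769ms=3b
2) 1730.769ms=3b +1730.769ms=3b
3) 3461.538ms=6b +1730.769ms=3b
4) 5192.308ms=9b +247.253ms=3/7b
5) 5439.56ms=66/7b +247.253ms=3/7b
6) 5686.813ms=69/7b +247.253ms=3/7b
7) 5934.066ms=72/7b +247.253ms=3/7b
8) 6181.319ms=75/7b +247.253ms=3/7b
9) 6428.571ms=78/7b +247.253ms=3/7b
10) 6675.824ms=81/7b +247.253ms=3/7b
Σ=12b of 12 (104bpm 6/8) — PASS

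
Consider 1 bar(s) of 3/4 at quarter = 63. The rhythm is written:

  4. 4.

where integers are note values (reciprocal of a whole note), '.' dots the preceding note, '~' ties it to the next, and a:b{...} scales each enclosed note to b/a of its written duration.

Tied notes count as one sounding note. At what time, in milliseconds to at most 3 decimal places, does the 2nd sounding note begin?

1. 0.0ms @ 0 + 1428.571ms (3/2)
2. 1428.571ms @ 3/2 + 1428.571ms (3/2)

note 2 onset = 3/2b = 1428.571ms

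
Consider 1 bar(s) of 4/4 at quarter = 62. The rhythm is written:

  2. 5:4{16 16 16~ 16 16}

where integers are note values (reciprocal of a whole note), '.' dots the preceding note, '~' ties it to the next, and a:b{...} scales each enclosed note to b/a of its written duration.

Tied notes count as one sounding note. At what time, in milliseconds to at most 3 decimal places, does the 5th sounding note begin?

1. 0.0ms @ 0 + 2903.226ms (3)
2. 2903.226ms @ 3 + 193.548ms (1/5)
3. 3096.774ms @ 16/5 + 193.548ms (1/5)
4. 3290.323ms @ 17/5 + 387.097ms (2/5)
5. 3677.419ms @ 19/5 + 193.548ms (1/5)

note 5 onset = 19/5b = 3677.419ms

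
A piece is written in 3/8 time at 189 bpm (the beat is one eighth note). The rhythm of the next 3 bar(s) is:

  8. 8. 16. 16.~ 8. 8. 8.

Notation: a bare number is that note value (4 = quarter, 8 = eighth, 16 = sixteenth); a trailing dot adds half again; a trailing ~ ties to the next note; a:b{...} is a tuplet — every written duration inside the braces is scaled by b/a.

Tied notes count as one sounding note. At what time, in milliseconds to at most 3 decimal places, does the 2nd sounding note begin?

note 2 onset = 3/2b = 476.19ms

1. 0.0ms @ 0 + 476.19ms (3/2)
2. 476.19ms @ 3/2 + 476.19ms (3/2)
3. 952.381ms @ 3 + 238.095ms (3/4)
4. 1190.476ms @ 15/4 + 714.286ms (9/4)
5. 1904.762ms @ 6 + 476.19ms (3/2)
6. 2380.952ms @ 15/2 + 476.19ms (3/2)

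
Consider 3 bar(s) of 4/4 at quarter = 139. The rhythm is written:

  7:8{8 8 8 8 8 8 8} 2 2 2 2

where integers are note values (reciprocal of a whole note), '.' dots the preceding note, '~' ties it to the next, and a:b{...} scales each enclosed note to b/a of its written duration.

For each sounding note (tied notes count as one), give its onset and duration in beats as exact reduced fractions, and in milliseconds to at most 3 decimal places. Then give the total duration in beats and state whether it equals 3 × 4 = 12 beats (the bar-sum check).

1) 0.0ms=0b +246.66ms=4/7b
2) 246.66ms=4/7b +246.66ms=4/7b
3) 493.32ms=8/7b +246.66ms=4/7b
4) 739.979ms=12/7b +246.66ms=4/7b
5) 986.639ms=16/7b +246.66ms=4/7b
6) 1233.299ms=20/7b +246.66ms=4/7b
7) 1479.959ms=24/7b +246.66ms=4/7b
8) 1726.619ms=4b +863.309ms=2b
9) 2589.928ms=6b +863.309ms=2b
10) 3453.237ms=8b +863.309ms=2b
11) 4316.547ms=10b +863.309ms=2b
Σ=12b of 12 (139bpm 4/4) — PASS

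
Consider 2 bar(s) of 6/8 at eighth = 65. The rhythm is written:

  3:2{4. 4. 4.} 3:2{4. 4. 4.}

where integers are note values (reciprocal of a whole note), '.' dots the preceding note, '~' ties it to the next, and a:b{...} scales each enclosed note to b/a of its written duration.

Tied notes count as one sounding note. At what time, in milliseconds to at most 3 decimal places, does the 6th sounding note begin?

1. 0.0ms @ 0 + 1846.154ms (2)
2. 1846.154ms @ 2 + 1846.154ms (2)
3. 3692.308ms @ 4 + 1846.154ms (2)
4. 5538.462ms @ 6 + 1846.154ms (2)
5. 7384.615ms @ 8 + 1846.154ms (2)
6. 9230.769ms @ 10 + 1846.154ms (2)

note 6 onset = 10b = 9230.769ms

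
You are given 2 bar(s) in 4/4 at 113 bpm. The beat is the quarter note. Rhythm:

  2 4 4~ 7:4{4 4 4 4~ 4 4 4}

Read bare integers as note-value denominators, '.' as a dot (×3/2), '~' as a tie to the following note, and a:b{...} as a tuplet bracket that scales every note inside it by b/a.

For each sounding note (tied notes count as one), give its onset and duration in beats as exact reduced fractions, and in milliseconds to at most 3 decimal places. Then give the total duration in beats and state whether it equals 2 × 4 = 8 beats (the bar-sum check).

1) 0.0ms=0b +1061.947ms=2b
2) 1061.947ms=2b +530.973ms=1b
3) 1592.92ms=3b +834.387ms=11/7b
4) 2427.307ms=32/7b +303.413ms=4/7b
5) 2730.721ms=36/7b +303.413ms=4/7b
6) 3034.134ms=40/7b +606.827ms=8/7b
7) 3640.961ms=48/7b +303.413ms=4/7b
8) 3944.374ms=52/7b +303.413ms=4/7b
Σ=8b of 8 (113bpm 4/4) — PASS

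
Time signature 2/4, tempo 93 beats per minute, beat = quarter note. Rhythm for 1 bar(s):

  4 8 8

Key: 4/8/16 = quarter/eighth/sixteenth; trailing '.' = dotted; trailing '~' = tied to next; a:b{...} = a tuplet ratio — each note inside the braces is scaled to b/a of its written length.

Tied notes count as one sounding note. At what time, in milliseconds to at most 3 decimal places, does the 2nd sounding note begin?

note 2 onset = 1b = 645.161ms

1. 0.0ms @ 0 + 645.161ms (1)
2. 645.161ms @ 1 + 322.581ms (1/2)
3. 967.742ms @ 3/2 + 322.581ms (1/2)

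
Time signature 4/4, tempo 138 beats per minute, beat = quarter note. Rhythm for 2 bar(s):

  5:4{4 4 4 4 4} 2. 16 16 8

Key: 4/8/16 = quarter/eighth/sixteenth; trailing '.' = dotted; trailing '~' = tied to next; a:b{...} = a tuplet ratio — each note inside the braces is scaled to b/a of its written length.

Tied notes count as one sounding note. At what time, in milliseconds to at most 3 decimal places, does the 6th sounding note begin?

1. 0.0ms @ 0 + 347.826ms (4/5)
2. 347.826ms @ 4/5 + 347.826ms (4/5)
3. 695.652ms @ 8/5 + 347.826ms (4/5)
4. 1043.478ms @ 12/5 + 347.826ms (4/5)
5. 1391.304ms @ 16/5 + 347.826ms (4/5)
6. 1739.13ms @ 4 + 1304.348ms (3)
7. 3043.478ms @ 7 + 108.696ms (1/4)
8. 3152.174ms @ 29/4 + 108.696ms (1/4)
9. 3260.87ms @ 15/2 + 217.391ms (1/2)

note 6 onset = 4b = 1739.13ms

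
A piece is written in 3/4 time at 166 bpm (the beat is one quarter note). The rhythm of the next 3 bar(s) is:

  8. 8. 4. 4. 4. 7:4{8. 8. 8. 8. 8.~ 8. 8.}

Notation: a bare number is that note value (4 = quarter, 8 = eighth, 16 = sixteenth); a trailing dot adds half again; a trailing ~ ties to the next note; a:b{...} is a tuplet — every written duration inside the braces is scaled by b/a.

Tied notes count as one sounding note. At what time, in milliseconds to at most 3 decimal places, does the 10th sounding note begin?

note 10 onset = 54/7b = 2788.296ms

1. 0.0ms @ 0 + 271.084ms (3/4)
2. 271.084ms @ 3/4 + 271.084ms (3/4)
3. 542.169ms @ 3/2 + 542.169ms (3/2)
4. 1084.337ms @ 3 + 542.169ms (3/2)
5. 1626.506ms @ 9/2 + 542.169ms (3/2)
6. 2168.675ms @ 6 + 154.905ms (3/7)
7. 2323.58ms @ 45/7 + 154.905ms (3/7)
8. 2478.485ms @ 48/7 + 154.905ms (3/7)
9. 2633.391ms @ 51/7 + 154.905ms (3/7)
10. 2788.296ms @ 54/7 + 309.811ms (6/7)
11. 3098.107ms @ 60/7 + 154.905ms (3/7)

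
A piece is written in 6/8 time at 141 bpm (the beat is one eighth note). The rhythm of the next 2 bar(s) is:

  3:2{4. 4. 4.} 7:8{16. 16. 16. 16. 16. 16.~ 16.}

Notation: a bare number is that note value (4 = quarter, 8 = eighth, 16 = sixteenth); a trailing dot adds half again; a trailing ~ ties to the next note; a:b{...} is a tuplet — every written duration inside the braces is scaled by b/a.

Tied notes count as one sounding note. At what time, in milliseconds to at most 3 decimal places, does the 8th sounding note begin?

1. 0.0ms @ 0 + 851.064ms (2)
2. 851.064ms @ 2 + 851.064ms (2)
3. 1702.128ms @ 4 + 851.064ms (2)
4. 2553.191ms @ 6 + 364.742ms (6/7)
5. 2917.933ms @ 48/7 + 364.742ms (6/7)
6. 3282.675ms @ 54/7 + 364.742ms (6/7)
7. 3647.416ms @ 60/7 + 364.742ms (6/7)
8. 4012.158ms @ 66/7 + 364.742ms (6/7)
9. 4376.9ms @ 72/7 + 729.483ms (12/7)

note 8 onset = 66/7b = 4012.158ms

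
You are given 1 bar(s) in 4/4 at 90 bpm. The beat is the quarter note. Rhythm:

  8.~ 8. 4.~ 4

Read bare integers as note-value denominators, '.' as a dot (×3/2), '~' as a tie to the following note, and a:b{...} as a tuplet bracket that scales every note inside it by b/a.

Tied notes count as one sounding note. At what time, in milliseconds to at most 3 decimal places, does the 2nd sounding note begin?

note 2 onset = 3/2b = 1000.0ms

1. 0.0ms @ 0 + 1000.0ms (3/2)
2. 1000.0ms @ 3/2 + 1666.667ms (5/2)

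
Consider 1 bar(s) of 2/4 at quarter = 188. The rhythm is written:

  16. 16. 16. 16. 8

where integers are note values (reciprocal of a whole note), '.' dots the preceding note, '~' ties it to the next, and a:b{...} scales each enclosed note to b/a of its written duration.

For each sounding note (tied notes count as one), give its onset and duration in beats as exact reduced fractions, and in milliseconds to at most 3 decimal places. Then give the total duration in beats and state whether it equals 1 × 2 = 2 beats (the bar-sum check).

1) 0.0ms=0b +119.681ms=3/8b
2) 119.681ms=3/8b +119.681ms=3/8b
3) 239.362ms=3/4b +119.681ms=3/8b
4) 359.043ms=9/8b +119.681ms=3/8b
5) 478.723ms=3/2b +159.574ms=1/2b
Σ=2b of 2 (188bpm 2/4) — PASS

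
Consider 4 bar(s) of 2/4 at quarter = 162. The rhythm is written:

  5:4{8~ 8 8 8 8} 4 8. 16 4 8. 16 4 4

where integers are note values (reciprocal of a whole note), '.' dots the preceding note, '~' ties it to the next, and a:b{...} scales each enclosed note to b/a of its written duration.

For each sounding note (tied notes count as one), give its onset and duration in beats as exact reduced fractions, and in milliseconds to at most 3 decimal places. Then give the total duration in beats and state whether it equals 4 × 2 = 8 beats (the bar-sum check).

1) 0.0ms=0b +296.296ms=4/5b
2) 296.296ms=4/5b +148.148ms=2/5b
3) 444.444ms=6/5b +148.148ms=2/5b
4) 592.593ms=8/5b +148.148ms=2/5b
5) 740.741ms=2b +370.37ms=1b
6) 1111.111ms=3b +277.778ms=3/4b
7) 1388.889ms=15/4b +92.593ms=1/4b
8) 1481.481ms=4b +370.37ms=1b
9) 1851.852ms=5b +277.778ms=3/4b
10) 2129.63ms=23/4b +92.593ms=1/4b
11) 2222.222ms=6b +370.37ms=1b
12) 2592.593ms=7b +370.37ms=1b
Σ=8b of 8 (162bpm 2/4) — PASS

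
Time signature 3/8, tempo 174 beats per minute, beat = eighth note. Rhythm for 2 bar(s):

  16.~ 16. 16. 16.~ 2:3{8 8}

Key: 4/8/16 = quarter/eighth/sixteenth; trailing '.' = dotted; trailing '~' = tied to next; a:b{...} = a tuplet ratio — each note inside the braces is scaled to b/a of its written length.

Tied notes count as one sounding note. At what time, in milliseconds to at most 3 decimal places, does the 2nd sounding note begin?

1. 0.0ms @ 0 + 517.241ms (3/2)
2. 517.241ms @ 3/2 + 258.621ms (3/4)
3. 775.862ms @ 9/4 + 775.862ms (9/4)
4. 1551.724ms @ 9/2 + 517.241ms (3/2)

note 2 onset = 3/2b = 517.241ms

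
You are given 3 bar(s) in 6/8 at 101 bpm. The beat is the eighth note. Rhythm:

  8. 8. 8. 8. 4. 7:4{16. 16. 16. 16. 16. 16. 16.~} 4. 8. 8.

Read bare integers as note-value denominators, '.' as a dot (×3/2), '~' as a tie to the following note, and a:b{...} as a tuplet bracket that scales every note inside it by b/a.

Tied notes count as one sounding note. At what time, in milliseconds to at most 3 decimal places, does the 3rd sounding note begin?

note 3 onset = 3b = 1782.178ms

1. 0.0ms @ 0 + 891.089ms (3/2)
2. 891.089ms @ 3/2 + 891.089ms (3/2)
3. 1782.178ms @ 3 + 891.089ms (3/2)
4. 2673.267ms @ 9/2 + 891.089ms (3/2)
5. 3564.356ms @ 6 + 1782.178ms (3)
6. 5346.535ms @ 9 + 254.597ms (3/7)
7. 5601.132ms @ 66/7 + 254.597ms (3/7)
8. 5855.728ms @ 69/7 + 254.597ms (3/7)
9. 6110.325ms @ 72/7 + 254.597ms (3/7)
10. 6364.922ms @ 75/7 + 254.597ms (3/7)
11. 6619.519ms @ 78/7 + 254.597ms (3/7)
12. 6874.116ms @ 81/7 + 2036.775ms (24/7)
13. 8910.891ms @ 15 + 891.089ms (3/2)
14. 9801.98ms @ 33/2 + 891.089ms (3/2)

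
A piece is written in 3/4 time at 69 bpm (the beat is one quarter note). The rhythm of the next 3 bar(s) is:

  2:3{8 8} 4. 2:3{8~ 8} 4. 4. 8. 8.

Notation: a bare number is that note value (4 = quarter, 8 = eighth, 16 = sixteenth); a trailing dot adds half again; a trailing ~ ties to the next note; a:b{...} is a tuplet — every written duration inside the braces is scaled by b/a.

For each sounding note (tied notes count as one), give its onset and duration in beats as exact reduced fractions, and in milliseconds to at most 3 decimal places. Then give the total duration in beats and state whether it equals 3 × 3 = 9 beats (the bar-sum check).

1) 0.0ms=0b +652.174ms=3/4b
2) 652.174ms=3/4b +652.174ms=3/4b
3) 1304.348ms=3/2b +1304.348ms=3/2b
4) 2608.696ms=3b +1304.348ms=3/2b
5) 3913.043ms=9/2b +1304.348ms=3/2b
6) 5217.391ms=6b +1304.348ms=3/2b
7) 6521.739ms=15/2b +652.174ms=3/4b
8) 7173.913ms=33/4b +652.174ms=3/4b
Σ=9b of 9 (69bpm 3/4) — PASS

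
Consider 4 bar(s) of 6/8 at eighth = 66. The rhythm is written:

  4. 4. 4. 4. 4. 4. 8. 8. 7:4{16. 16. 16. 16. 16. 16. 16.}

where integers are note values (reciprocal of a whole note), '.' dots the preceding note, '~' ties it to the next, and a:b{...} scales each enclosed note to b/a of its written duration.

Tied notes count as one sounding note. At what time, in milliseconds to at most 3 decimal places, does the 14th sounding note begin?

note 14 onset = 162/7b = 21038.961ms

1. 0.0ms @ 0 + 2727.273ms (3)
2. 2727.273ms @ 3 + 2727.273ms (3)
3. 5454.545ms @ 6 + 2727.273ms (3)
4. 8181.818ms @ 9 + 2727.273ms (3)
5. 10909.091ms @ 12 + 2727.273ms (3)
6. 13636.364ms @ 15 + 2727.273ms (3)
7. 16363.636ms @ 18 + 1363.636ms (3/2)
8. 17727.273ms @ 39/2 + 1363.636ms (3/2)
9. 19090.909ms @ 21 + 389.61ms (3/7)
10. 19480.519ms @ 150/7 + 389.61ms (3/7)
11. 19870.13ms @ 153/7 + 389.61ms (3/7)
12. 20259.74ms @ 156/7 + 389.61ms (3/7)
13. 20649.351ms @ 159/7 + 389.61ms (3/7)
14. 21038.961ms @ 162/7 + 389.61ms (3/7)
15. 21428.571ms @ 165/7 + 389.61ms (3/7)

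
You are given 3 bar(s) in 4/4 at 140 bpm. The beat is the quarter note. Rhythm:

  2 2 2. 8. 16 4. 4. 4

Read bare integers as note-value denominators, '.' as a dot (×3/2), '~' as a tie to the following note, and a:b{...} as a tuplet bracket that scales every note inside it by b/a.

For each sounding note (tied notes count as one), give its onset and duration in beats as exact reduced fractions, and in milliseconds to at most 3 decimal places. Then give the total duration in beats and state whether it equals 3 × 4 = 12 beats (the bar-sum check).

1) 0.0ms=0b +857.143ms=2b
2) 857.143ms=2b +857.143ms=2b
3) 1714.286ms=4b +1285.714ms=3b
4) 3000.0ms=7b +321.429ms=3/4b
5) 3321.429ms=31/4b +107.143ms=1/4b
6) 3428.571ms=8b +642.857ms=3/2b
7) 4071.429ms=19/2b +642.857ms=3/2b
8) 4714.286ms=11b +428.571ms=1b
Σ=12b of 12 (140bpm 4/4) — PASS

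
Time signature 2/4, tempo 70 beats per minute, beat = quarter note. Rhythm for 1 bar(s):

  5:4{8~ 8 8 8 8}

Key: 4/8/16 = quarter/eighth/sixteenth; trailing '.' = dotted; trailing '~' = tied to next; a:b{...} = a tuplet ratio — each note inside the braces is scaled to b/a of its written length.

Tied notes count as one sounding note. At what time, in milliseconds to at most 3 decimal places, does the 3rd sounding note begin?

note 3 onset = 6/5b = 1028.571ms

1. 0.0ms @ 0 + 685.714ms (4/5)
2. 685.714ms @ 4/5 + 342.857ms (2/5)
3. 1028.571ms @ 6/5 + 342.857ms (2/5)
4. 1371.429ms @ 8/5 + 342.857ms (2/5)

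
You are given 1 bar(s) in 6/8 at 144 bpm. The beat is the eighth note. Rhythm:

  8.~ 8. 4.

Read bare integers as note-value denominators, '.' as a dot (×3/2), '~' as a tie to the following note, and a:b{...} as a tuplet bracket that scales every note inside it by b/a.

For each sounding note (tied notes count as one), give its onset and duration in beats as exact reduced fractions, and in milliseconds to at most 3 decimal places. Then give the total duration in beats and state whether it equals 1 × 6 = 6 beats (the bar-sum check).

1) 0.0ms=0b +1250.0ms=3b
2) 1250.0ms=3b +1250.0ms=3b
Σ=6b of 6 (144bpm 6/8) — PASS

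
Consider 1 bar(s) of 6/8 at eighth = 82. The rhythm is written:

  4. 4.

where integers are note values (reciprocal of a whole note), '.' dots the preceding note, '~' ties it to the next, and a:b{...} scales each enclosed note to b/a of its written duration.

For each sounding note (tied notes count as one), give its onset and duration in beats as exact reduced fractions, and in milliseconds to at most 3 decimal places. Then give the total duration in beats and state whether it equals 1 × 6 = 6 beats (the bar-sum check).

1) 0.0ms=0b +2195.122ms=3b
2) 2195.122ms=3b +2195.122ms=3b
Σ=6b of 6 (82bpm 6/8) — PASS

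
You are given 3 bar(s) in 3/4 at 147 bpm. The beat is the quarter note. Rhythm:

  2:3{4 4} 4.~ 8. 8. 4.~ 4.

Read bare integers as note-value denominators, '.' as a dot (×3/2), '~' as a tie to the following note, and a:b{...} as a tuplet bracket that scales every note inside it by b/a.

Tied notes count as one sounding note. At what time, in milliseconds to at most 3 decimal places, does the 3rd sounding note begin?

1. 0.0ms @ 0 + 612.245ms (3/2)
2. 612.245ms @ 3/2 + 612.245ms (3/2)
3. 1224.49ms @ 3 + 918.367ms (9/4)
4. 2142.857ms @ 21/4 + 306.122ms (3/4)
5. 2448.98ms @ 6 + 1224.49ms (3)

note 3 onset = 3b = 1224.49ms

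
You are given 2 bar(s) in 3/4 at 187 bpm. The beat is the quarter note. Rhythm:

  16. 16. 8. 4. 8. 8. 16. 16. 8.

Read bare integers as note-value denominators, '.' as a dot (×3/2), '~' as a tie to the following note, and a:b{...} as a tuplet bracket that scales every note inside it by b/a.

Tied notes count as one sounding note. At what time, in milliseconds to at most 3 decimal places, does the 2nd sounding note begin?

note 2 onset = 3/8b = 120.321ms

1. 0.0ms @ 0 + 120.321ms (3/8)
2. 120.321ms @ 3/8 + 120.321ms (3/8)
3. 240.642ms @ 3/4 + 240.642ms (3/4)
4. 481.283ms @ 3/2 + 481.283ms (3/2)
5. 962.567ms @ 3 + 240.642ms (3/4)
6. 1203.209ms @ 15/4 + 240.642ms (3/4)
7. 1443.85ms @ 9/2 + 120.321ms (3/8)
8. 1564.171ms @ 39/8 + 120.321ms (3/8)
9. 1684.492ms @ 21/4 + 240.642ms (3/4)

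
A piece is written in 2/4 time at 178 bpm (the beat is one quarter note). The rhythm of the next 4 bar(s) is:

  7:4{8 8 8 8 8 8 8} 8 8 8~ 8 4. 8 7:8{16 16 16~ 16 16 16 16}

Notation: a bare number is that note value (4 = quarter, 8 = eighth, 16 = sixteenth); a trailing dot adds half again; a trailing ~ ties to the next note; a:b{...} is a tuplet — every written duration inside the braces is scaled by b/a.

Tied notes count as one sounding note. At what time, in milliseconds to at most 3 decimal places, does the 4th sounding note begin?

note 4 onset = 6/7b = 288.925ms

1. 0.0ms @ 0 + 96.308ms (2/7)
2. 96.308ms @ 2/7 + 96.308ms (2/7)
3. 192.616ms @ 4/7 + 96.308ms (2/7)
4. 288.925ms @ 6/7 + 96.308ms (2/7)
5. 385.233ms @ 8/7 + 96.308ms (2/7)
6. 481.541ms @ 10/7 + 96.308ms (2/7)
7. 577.849ms @ 12/7 + 96.308ms (2/7)
8. 674.157ms @ 2 + 168.539ms (1/2)
9. 842.697ms @ 5/2 + 168.539ms (1/2)
10. 1011.236ms @ 3 + 337.079ms (1)
11. 1348.315ms @ 4 + 505.618ms (3/2)
12. 1853.933ms @ 11/2 + 168.539ms (1/2)
13. 2022.472ms @ 6 + 96.308ms (2/7)
14. 2118.78ms @ 44/7 + 96.308ms (2/7)
15. 2215.088ms @ 46/7 + 192.616ms (4/7)
16. 2407.705ms @ 50/7 + 96.308ms (2/7)
17. 2504.013ms @ 52/7 + 96.308ms (2/7)
18. 2600.321ms @ 54/7 + 96.308ms (2/7)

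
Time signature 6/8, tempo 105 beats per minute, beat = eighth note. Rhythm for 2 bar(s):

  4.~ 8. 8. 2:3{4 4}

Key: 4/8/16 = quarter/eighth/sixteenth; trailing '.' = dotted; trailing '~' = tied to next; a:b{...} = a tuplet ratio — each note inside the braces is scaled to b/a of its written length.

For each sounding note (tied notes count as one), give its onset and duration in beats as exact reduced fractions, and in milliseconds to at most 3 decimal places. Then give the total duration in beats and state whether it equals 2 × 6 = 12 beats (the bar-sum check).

1) 0.0ms=0b +2571.429ms=9/2b
2) 2571.429ms=9/2b +857.143ms=3/2b
3) 3428.571ms=6b +1714.286ms=3b
4) 5142.857ms=9b +1714.286ms=3b
Σ=12b of 12 (105bpm 6/8) — PASS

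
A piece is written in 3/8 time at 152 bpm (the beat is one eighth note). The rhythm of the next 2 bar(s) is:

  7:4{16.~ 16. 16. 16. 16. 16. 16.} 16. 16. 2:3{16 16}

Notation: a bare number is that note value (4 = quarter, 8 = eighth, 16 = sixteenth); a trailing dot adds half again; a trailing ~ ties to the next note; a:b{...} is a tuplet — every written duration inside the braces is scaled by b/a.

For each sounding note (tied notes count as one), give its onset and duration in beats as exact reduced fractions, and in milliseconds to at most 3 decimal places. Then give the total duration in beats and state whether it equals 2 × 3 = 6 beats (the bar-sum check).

1) 0.0ms=0b +338.346ms=6/7b
2) 338.346ms=6/7b +169.173ms=3/7b
3) 507.519ms=9/7b +169.173ms=3/7b
4) 676.692ms=12/7b +169.173ms=3/7b
5) 845.865ms=15/7b +169.173ms=3/7b
6) 1015.038ms=18/7b +169.173ms=3/7b
7) 1184.211ms=3b +296.053ms=3/4b
8) 1480.263ms=15/4b +296.053ms=3/4b
9) 1776.316ms=9/2b +296.053ms=3/4b
10) 2072.368ms=21/4b +296.053ms=3/4b
Σ=6b of 6 (152bpm 3/8) — PASS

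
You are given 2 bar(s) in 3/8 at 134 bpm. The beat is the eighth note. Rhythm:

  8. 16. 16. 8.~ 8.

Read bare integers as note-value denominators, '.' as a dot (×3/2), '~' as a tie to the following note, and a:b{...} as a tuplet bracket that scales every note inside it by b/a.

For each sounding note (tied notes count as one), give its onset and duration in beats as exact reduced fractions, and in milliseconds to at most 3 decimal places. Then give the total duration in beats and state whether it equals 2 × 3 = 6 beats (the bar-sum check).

1) 0.0ms=0b +671.642ms=3/2b
2) 671.642ms=3/2b +335.821ms=3/4b
3) 1007.463ms=9/4b +335.821ms=3/4b
4) 1343.284ms=3b +1343.284ms=3b
Σ=6b of 6 (134bpm 3/8) — PASS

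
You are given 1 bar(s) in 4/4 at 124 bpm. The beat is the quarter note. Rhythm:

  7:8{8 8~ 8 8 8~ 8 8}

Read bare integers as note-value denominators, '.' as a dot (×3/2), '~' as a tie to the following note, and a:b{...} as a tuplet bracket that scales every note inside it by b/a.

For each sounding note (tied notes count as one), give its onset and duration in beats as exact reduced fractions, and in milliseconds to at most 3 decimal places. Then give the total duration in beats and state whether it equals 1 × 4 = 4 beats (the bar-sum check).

1) 0.0ms=0b +276.498ms=4/7b
2) 276.498ms=4/7b +552.995ms=8/7b
3) 829.493ms=12/7b +276.498ms=4/7b
4) 1105.991ms=16/7b +552.995ms=8/7b
5) 1658.986ms=24/7b +276.498ms=4/7b
Σ=4b of 4 (124bpm 4/4) — PASS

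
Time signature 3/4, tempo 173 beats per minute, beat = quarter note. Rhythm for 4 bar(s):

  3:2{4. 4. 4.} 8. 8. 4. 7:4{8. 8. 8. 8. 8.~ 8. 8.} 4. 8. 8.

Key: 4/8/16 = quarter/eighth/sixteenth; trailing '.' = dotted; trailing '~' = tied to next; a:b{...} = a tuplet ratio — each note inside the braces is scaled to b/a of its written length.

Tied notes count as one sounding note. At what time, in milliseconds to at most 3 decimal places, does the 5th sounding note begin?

note 5 onset = 15/4b = 1300.578ms

1. 0.0ms @ 0 + 346.821ms (1)
2. 346.821ms @ 1 + 346.821ms (1)
3. 693.642ms @ 2 + 346.821ms (1)
4. 1040.462ms @ 3 + 260.116ms (3/4)
5. 1300.578ms @ 15/4 + 260.116ms (3/4)
6. 1560.694ms @ 9/2 + 520.231ms (3/2)
7. 2080.925ms @ 6 + 148.637ms (3/7)
8. 2229.562ms @ 45/7 + 148.637ms (3/7)
9. 2378.2ms @ 48/7 + 148.637ms (3/7)
10. 2526.837ms @ 51/7 + 148.637ms (3/7)
11. 2675.475ms @ 54/7 + 297.275ms (6/7)
12. 2972.75ms @ 60/7 + 148.637ms (3/7)
13. 3121.387ms @ 9 + 520.231ms (3/2)
14. 3641.618ms @ 21/2 + 260.116ms (3/4)
15. 3901.734ms @ 45/4 + 260.116ms (3/4)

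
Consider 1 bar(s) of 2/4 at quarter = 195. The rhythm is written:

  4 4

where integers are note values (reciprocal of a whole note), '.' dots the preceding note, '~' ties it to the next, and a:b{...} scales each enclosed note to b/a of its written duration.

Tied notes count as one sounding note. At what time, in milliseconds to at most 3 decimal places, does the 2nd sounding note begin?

note 2 onset = 1b = 307.692ms

1. 0.0ms @ 0 + 307.692ms (1)
2. 307.692ms @ 1 + 307.692ms (1)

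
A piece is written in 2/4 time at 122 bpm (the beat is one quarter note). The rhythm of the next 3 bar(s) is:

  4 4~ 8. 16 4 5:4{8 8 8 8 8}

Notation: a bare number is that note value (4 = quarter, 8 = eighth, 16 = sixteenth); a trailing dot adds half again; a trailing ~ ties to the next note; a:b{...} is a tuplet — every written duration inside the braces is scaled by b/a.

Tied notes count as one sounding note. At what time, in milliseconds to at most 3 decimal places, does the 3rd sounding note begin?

1. 0.0ms @ 0 + 491.803ms (1)
2. 491.803ms @ 1 + 860.656ms (7/4)
3. 1352.459ms @ 11/4 + 122.951ms (1/4)
4. 1475.41ms @ 3 + 491.803ms (1)
5. 1967.213ms @ 4 + 196.721ms (2/5)
6. 2163.934ms @ 22/5 + 196.721ms (2/5)
7. 2360.656ms @ 24/5 + 196.721ms (2/5)
8. 2557.377ms @ 26/5 + 196.721ms (2/5)
9. 2754.098ms @ 28/5 + 196.721ms (2/5)

note 3 onset = 11/4b = 1352.459ms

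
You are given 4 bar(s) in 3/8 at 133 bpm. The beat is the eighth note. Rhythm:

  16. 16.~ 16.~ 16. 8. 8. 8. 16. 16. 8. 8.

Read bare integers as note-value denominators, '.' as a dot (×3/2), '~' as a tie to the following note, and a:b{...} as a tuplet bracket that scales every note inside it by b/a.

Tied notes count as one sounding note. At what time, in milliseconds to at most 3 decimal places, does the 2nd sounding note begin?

note 2 onset = 3/4b = 338.346ms

1. 0.0ms @ 0 + 338.346ms (3/4)
2. 338.346ms @ 3/4 + 1015.038ms (9/4)
3. 1353.383ms @ 3 + 676.692ms (3/2)
4. 2030.075ms @ 9/2 + 676.692ms (3/2)
5. 2706.767ms @ 6 + 676.692ms (3/2)
6. 3383.459ms @ 15/2 + 338.346ms (3/4)
7. 3721.805ms @ 33/4 + 338.346ms (3/4)
8. 4060.15ms @ 9 + 676.692ms (3/2)
9. 4736.842ms @ 21/2 + 676.692ms (3/2)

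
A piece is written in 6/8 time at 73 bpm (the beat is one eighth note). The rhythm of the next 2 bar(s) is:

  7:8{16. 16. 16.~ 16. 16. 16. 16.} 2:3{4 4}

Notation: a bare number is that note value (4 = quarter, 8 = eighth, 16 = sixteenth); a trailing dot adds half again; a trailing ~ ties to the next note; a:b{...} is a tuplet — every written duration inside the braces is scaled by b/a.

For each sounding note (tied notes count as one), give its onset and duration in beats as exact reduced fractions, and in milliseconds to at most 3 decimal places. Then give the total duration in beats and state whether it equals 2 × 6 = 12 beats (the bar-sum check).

1) 0.0ms=0b +704.501ms=6/7b
2) 704.501ms=6/7b +704.501ms=6/7b
3) 1409.002ms=12/7b +1409.002ms=12/7b
4) 2818.004ms=24/7b +704.501ms=6/7b
5) 3522.505ms=30/7b +704.501ms=6/7b
6) 4227.006ms=36/7b +704.501ms=6/7b
7) 4931.507ms=6b +2465.753ms=3b
8) 7397.26ms=9b +2465.753ms=3b
Σ=12b of 12 (73bpm 6/8) — PASS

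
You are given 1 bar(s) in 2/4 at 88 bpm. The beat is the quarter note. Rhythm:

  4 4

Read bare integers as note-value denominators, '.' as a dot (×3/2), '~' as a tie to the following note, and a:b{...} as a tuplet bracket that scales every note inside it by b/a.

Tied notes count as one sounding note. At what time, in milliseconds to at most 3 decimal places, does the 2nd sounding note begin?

note 2 onset = 1b = 681.818ms

1. 0.0ms @ 0 + 681.818ms (1)
2. 681.818ms @ 1 + 681.818ms (1)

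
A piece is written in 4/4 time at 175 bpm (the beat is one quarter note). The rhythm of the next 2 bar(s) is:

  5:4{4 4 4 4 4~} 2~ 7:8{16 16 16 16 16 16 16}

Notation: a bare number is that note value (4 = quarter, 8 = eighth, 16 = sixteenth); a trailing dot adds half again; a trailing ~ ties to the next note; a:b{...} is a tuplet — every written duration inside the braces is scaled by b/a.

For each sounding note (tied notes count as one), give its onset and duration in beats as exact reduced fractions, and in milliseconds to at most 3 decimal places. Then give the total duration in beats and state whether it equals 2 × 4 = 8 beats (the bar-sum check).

1) 0.0ms=0b +274.286ms=4/5b
2) 274.286ms=4/5b +274.286ms=4/5b
3) 548.571ms=8/5b +274.286ms=4/5b
4) 822.857ms=12/5b +274.286ms=4/5b
5) 1097.143ms=16/5b +1057.959ms=108/35b
6) 2155.102ms=44/7b +97.959ms=2/7b
7) 2253.061ms=46/7b +97.959ms=2/7b
8) 2351.02ms=48/7b +97.959ms=2/7b
9) 2448.98ms=50/7b +97.959ms=2/7b
10) 2546.939ms=52/7b +97.959ms=2/7b
11) 2644.898ms=54/7b +97.959ms=2/7b
Σ=8b of 8 (175bpm 4/4) — PASS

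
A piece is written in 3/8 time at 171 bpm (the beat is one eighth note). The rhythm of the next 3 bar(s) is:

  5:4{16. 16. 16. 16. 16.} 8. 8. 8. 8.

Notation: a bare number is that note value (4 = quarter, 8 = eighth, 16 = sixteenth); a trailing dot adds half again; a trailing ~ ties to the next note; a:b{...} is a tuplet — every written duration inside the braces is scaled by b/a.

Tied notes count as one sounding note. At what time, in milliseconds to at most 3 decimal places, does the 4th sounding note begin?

note 4 onset = 9/5b = 631.579ms

1. 0.0ms @ 0 + 210.526ms (3/5)
2. 210.526ms @ 3/5 + 210.526ms (3/5)
3. 421.053ms @ 6/5 + 210.526ms (3/5)
4. 631.579ms @ 9/5 + 210.526ms (3/5)
5. 842.105ms @ 12/5 + 210.526ms (3/5)
6. 1052.632ms @ 3 + 526.316ms (3/2)
7. 1578.947ms @ 9/2 + 526.316ms (3/2)
8. 2105.263ms @ 6 + 526.316ms (3/2)
9. 2631.579ms @ 15/2 + 526.316ms (3/2)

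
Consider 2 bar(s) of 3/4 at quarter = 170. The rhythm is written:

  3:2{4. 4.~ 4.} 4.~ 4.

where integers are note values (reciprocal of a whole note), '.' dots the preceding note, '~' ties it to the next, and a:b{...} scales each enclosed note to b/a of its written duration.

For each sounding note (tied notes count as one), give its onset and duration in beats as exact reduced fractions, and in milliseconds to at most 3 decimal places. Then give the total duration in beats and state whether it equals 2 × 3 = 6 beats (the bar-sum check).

1) 0.0ms=0b +352.941ms=1b
2) 352.941ms=1b +705.882ms=2b
3) 1058.824ms=3b +1058.824ms=3b
Σ=6b of 6 (170bpm 3/4) — PASS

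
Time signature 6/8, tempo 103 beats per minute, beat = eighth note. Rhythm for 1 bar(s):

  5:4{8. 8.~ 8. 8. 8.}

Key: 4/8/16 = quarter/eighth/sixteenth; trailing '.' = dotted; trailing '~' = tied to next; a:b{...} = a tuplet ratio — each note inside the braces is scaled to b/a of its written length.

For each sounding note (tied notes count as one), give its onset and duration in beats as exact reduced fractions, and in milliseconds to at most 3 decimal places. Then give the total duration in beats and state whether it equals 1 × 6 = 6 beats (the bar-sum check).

1) 0.0ms=0b +699.029ms=6/5b
2) 699.029ms=6/5b +1398.058ms=12/5b
3) 2097.087ms=18/5b +699.029ms=6/5b
4) 2796.117ms=24/5b +699.029ms=6/5b
Σ=6b of 6 (103bpm 6/8) — PASS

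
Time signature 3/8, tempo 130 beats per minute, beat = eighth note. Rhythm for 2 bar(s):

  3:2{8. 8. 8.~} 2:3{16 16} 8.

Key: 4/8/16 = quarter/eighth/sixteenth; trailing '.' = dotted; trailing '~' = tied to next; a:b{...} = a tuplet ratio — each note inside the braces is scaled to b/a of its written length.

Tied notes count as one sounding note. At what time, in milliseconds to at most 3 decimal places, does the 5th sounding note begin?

1. 0.0ms @ 0 + 461.538ms (1)
2. 461.538ms @ 1 + 461.538ms (1)
3. 923.077ms @ 2 + 807.692ms (7/4)
4. 1730.769ms @ 15/4 + 346.154ms (3/4)
5. 2076.923ms @ 9/2 + 692.308ms (3/2)

note 5 onset = 9/2b = 2076.923ms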